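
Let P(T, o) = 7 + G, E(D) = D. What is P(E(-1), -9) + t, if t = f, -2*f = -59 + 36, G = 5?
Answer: 47/2 ≈ 23.500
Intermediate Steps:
P(T, o) = 12 (P(T, o) = 7 + 5 = 12)
f = 23/2 (f = -(-59 + 36)/2 = -½*(-23) = 23/2 ≈ 11.500)
t = 23/2 ≈ 11.500
P(E(-1), -9) + t = 12 + 23/2 = 47/2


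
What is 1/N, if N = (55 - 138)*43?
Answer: -1/3569 ≈ -0.00028019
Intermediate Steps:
N = -3569 (N = -83*43 = -3569)
1/N = 1/(-3569) = -1/3569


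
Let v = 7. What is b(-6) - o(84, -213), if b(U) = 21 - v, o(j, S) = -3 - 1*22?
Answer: 39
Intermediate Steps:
o(j, S) = -25 (o(j, S) = -3 - 22 = -25)
b(U) = 14 (b(U) = 21 - 1*7 = 21 - 7 = 14)
b(-6) - o(84, -213) = 14 - 1*(-25) = 14 + 25 = 39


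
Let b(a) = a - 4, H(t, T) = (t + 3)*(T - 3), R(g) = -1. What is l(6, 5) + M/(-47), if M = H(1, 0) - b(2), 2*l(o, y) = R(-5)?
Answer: -27/94 ≈ -0.28723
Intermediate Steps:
l(o, y) = -½ (l(o, y) = (½)*(-1) = -½)
H(t, T) = (-3 + T)*(3 + t) (H(t, T) = (3 + t)*(-3 + T) = (-3 + T)*(3 + t))
b(a) = -4 + a
M = -10 (M = (-9 - 3*1 + 3*0 + 0*1) - (-4 + 2) = (-9 - 3 + 0 + 0) - 1*(-2) = -12 + 2 = -10)
l(6, 5) + M/(-47) = -½ - 10/(-47) = -½ - 10*(-1/47) = -½ + 10/47 = -27/94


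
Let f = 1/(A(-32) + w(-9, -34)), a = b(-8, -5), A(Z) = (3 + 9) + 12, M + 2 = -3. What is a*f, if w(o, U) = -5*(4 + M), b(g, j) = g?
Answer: -8/29 ≈ -0.27586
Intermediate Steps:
M = -5 (M = -2 - 3 = -5)
w(o, U) = 5 (w(o, U) = -5*(4 - 5) = -5*(-1) = 5)
A(Z) = 24 (A(Z) = 12 + 12 = 24)
a = -8
f = 1/29 (f = 1/(24 + 5) = 1/29 ≈ 0.034483)
a*f = -8*1/29 = -8/29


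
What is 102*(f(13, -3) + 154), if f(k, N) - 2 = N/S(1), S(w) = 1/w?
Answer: 15606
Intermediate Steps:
S(w) = 1/w
f(k, N) = 2 + N (f(k, N) = 2 + N/(1/1) = 2 + N/1 = 2 + N*1 = 2 + N)
102*(f(13, -3) + 154) = 102*((2 - 3) + 154) = 102*(-1 + 154) = 102*153 = 15606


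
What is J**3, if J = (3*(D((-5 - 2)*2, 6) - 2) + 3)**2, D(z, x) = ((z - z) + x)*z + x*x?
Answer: 10090298369529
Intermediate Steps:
D(z, x) = x**2 + x*z (D(z, x) = (0 + x)*z + x**2 = x*z + x**2 = x**2 + x*z)
J = 21609 (J = (3*(6*(6 + (-5 - 2)*2) - 2) + 3)**2 = (3*(6*(6 - 7*2) - 2) + 3)**2 = (3*(6*(6 - 14) - 2) + 3)**2 = (3*(6*(-8) - 2) + 3)**2 = (3*(-48 - 2) + 3)**2 = (3*(-50) + 3)**2 = (-150 + 3)**2 = (-147)**2 = 21609)
J**3 = 21609**3 = 10090298369529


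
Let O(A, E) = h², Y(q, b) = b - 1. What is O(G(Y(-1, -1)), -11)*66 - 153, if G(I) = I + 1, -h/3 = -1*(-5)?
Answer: 14697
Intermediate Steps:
h = -15 (h = -(-3)*(-5) = -3*5 = -15)
Y(q, b) = -1 + b
G(I) = 1 + I
O(A, E) = 225 (O(A, E) = (-15)² = 225)
O(G(Y(-1, -1)), -11)*66 - 153 = 225*66 - 153 = 14850 - 153 = 14697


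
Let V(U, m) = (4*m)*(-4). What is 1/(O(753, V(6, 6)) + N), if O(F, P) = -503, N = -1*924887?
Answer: -1/925390 ≈ -1.0806e-6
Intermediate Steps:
N = -924887
V(U, m) = -16*m
1/(O(753, V(6, 6)) + N) = 1/(-503 - 924887) = 1/(-925390) = -1/925390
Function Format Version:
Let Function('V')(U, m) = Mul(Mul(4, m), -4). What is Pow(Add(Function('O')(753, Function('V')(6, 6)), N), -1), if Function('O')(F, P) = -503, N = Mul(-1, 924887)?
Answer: Rational(-1, 925390) ≈ -1.0806e-6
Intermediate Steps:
N = -924887
Function('V')(U, m) = Mul(-16, m)
Pow(Add(Function('O')(753, Function('V')(6, 6)), N), -1) = Pow(Add(-503, -924887), -1) = Pow(-925390, -1) = Rational(-1, 925390)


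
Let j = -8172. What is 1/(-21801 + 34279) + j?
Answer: -101970215/12478 ≈ -8172.0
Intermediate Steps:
1/(-21801 + 34279) + j = 1/(-21801 + 34279) - 8172 = 1/12478 - 8172 = -101970215/12478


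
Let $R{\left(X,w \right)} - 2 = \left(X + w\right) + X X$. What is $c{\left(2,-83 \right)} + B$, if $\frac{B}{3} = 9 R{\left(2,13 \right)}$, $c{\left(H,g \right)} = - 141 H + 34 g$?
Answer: $-2537$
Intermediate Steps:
$R{\left(X,w \right)} = 2 + X + w + X^{2}$ ($R{\left(X,w \right)} = 2 + \left(\left(X + w\right) + X X\right) = 2 + \left(\left(X + w\right) + X^{2}\right) = 2 + \left(X + w + X^{2}\right) = 2 + X + w + X^{2}$)
$B = 567$ ($B = 3 \cdot 9 \left(2 + 2 + 13 + 2^{2}\right) = 3 \cdot 9 \left(2 + 2 + 13 + 4\right) = 3 \cdot 9 \cdot 21 = 3 \cdot 189 = 567$)
$c{\left(2,-83 \right)} + B = \left(\left(-141\right) 2 + 34 \left(-83\right)\right) + 567 = \left(-282 - 2822\right) + 567 = -3104 + 567 = -2537$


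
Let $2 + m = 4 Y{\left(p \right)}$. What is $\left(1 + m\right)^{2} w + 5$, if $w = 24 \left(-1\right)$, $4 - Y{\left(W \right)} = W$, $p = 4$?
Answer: $-19$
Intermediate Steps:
$Y{\left(W \right)} = 4 - W$
$m = -2$ ($m = -2 + 4 \left(4 - 4\right) = -2 + 4 \cdot 0 = -2 + 0 = -2$)
$w = -24$
$\left(1 + m\right)^{2} w + 5 = \left(1 - 2\right)^{2} \left(-24\right) + 5 = \left(-1\right)^{2} \left(-24\right) + 5 = 1 \left(-24\right) + 5 = -24 + 5 = -19$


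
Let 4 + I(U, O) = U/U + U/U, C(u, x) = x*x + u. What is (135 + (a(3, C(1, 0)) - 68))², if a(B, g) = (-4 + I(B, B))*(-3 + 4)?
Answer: 3721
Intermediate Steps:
C(u, x) = u + x² (C(u, x) = x² + u = u + x²)
I(U, O) = -2 (I(U, O) = -4 + (U/U + U/U) = -4 + (1 + 1) = -4 + 2 = -2)
a(B, g) = -6 (a(B, g) = (-4 - 2)*(-3 + 4) = -6*1 = -6)
(135 + (a(3, C(1, 0)) - 68))² = (135 + (-6 - 68))² = (135 - 74)² = 61² = 3721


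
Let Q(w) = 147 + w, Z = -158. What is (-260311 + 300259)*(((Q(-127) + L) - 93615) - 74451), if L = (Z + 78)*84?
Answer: -6981552168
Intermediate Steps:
L = -6720 (L = (-158 + 78)*84 = -80*84 = -6720)
(-260311 + 300259)*(((Q(-127) + L) - 93615) - 74451) = (-260311 + 300259)*((((147 - 127) - 6720) - 93615) - 74451) = 39948*(((20 - 6720) - 93615) - 74451) = 39948*((-6700 - 93615) - 74451) = 39948*(-100315 - 74451) = 39948*(-174766) = -6981552168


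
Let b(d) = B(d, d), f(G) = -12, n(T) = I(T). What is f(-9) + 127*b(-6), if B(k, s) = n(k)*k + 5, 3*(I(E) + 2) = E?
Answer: 3671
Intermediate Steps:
I(E) = -2 + E/3
n(T) = -2 + T/3
B(k, s) = 5 + k*(-2 + k/3) (B(k, s) = (-2 + k/3)*k + 5 = k*(-2 + k/3) + 5 = 5 + k*(-2 + k/3))
b(d) = 5 + d*(-6 + d)/3
f(-9) + 127*b(-6) = -12 + 127*(5 + (⅓)*(-6)*(-6 - 6)) = -12 + 127*(5 + (⅓)*(-6)*(-12)) = -12 + 127*(5 + 24) = -12 + 127*29 = -12 + 3683 = 3671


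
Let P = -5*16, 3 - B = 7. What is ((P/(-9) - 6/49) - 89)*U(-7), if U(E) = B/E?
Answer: -141532/3087 ≈ -45.848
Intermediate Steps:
B = -4 (B = 3 - 1*7 = 3 - 7 = -4)
U(E) = -4/E
P = -80
((P/(-9) - 6/49) - 89)*U(-7) = ((-80/(-9) - 6/49) - 89)*(-4/(-7)) = ((-80*(-1/9) - 6*1/49) - 89)*(-4*(-1/7)) = ((80/9 - 6/49) - 89)*(4/7) = (3866/441 - 89)*(4/7) = -35383/441*4/7 = -141532/3087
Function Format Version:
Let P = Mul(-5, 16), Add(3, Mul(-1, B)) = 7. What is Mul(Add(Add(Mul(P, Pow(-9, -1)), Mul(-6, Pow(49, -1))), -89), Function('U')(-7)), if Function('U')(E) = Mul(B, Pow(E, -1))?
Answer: Rational(-141532, 3087) ≈ -45.848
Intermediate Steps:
B = -4 (B = Add(3, Mul(-1, 7)) = Add(3, -7) = -4)
Function('U')(E) = Mul(-4, Pow(E, -1))
P = -80
Mul(Add(Add(Mul(P, Pow(-9, -1)), Mul(-6, Pow(49, -1))), -89), Function('U')(-7)) = Mul(Add(Add(Mul(-80, Pow(-9, -1)), Mul(-6, Pow(49, -1))), -89), Mul(-4, Pow(-7, -1))) = Mul(Add(Add(Mul(-80, Rational(-1, 9)), Mul(-6, Rational(1, 49))), -89), Mul(-4, Rational(-1, 7))) = Mul(Add(Add(Rational(80, 9), Rational(-6, 49)), -89), Rational(4, 7)) = Mul(Add(Rational(3866, 441), -89), Rational(4, 7)) = Mul(Rational(-35383, 441), Rational(4, 7)) = Rational(-141532, 3087)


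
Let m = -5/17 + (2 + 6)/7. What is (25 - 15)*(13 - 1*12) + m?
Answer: 1291/119 ≈ 10.849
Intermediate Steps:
m = 101/119 (m = -5*1/17 + 8*(⅐) = -5/17 + 8/7 = 101/119 ≈ 0.84874)
(25 - 15)*(13 - 1*12) + m = (25 - 15)*(13 - 1*12) + 101/119 = 10*(13 - 12) + 101/119 = 10*1 + 101/119 = 10 + 101/119 = 1291/119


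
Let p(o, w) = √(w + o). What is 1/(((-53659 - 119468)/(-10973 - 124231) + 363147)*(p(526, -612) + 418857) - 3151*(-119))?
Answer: 308949439635406482236/46993549863939920877545621996079 - 737599414660940*I*√86/46993549863939920877545621996079 ≈ 6.5743e-12 - 1.4556e-16*I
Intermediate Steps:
p(o, w) = √(o + w)
1/(((-53659 - 119468)/(-10973 - 124231) + 363147)*(p(526, -612) + 418857) - 3151*(-119)) = 1/(((-53659 - 119468)/(-10973 - 124231) + 363147)*(√(526 - 612) + 418857) - 3151*(-119)) = 1/((-173127/(-135204) + 363147)*(√(-86) + 418857) + 374969) = 1/((-173127*(-1/135204) + 363147)*(I*√86 + 418857) + 374969) = 1/((57709/45068 + 363147)*(418857 + I*√86) + 374969) = 1/(16366366705*(418857 + I*√86)/45068 + 374969) = 1/((6855167258956185/45068 + 16366366705*I*√86/45068) + 374969) = 1/(6855184158059077/45068 + 16366366705*I*√86/45068)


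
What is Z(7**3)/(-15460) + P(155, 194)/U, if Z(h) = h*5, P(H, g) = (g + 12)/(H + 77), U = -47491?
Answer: -118118149/1064605747 ≈ -0.11095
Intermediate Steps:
P(H, g) = (12 + g)/(77 + H)
Z(h) = 5*h
Z(7**3)/(-15460) + P(155, 194)/U = (5*7**3)/(-15460) + ((12 + 194)/(77 + 155))/(-47491) = (5*343)*(-1/15460) + (206/232)*(-1/47491) = 1715*(-1/15460) + ((1/232)*206)*(-1/47491) = -343/3092 + (103/116)*(-1/47491) = -343/3092 - 103/5508956 = -118118149/1064605747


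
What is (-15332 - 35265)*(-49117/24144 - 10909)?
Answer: 13329071949761/24144 ≈ 5.5207e+8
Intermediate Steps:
(-15332 - 35265)*(-49117/24144 - 10909) = -50597*(-49117*1/24144 - 10909) = -50597*(-49117/24144 - 10909) = -50597*(-263436013/24144) = 13329071949761/24144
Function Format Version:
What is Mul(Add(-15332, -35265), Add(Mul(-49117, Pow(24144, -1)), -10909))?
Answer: Rational(13329071949761, 24144) ≈ 5.5207e+8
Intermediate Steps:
Mul(Add(-15332, -35265), Add(Mul(-49117, Pow(24144, -1)), -10909)) = Mul(-50597, Add(Mul(-49117, Rational(1, 24144)), -10909)) = Mul(-50597, Add(Rational(-49117, 24144), -10909)) = Mul(-50597, Rational(-263436013, 24144)) = Rational(13329071949761, 24144)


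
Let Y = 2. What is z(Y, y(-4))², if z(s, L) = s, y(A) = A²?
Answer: 4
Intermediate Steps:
z(Y, y(-4))² = 2² = 4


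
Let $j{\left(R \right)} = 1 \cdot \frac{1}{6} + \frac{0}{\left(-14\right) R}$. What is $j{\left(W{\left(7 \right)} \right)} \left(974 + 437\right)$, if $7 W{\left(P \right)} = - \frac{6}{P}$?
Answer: $\frac{1411}{6} \approx 235.17$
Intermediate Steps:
$W{\left(P \right)} = - \frac{6}{7 P}$ ($W{\left(P \right)} = \frac{\left(-6\right) \frac{1}{P}}{7} = - \frac{6}{7 P}$)
$j{\left(R \right)} = \frac{1}{6}$ ($j{\left(R \right)} = 1 \cdot \frac{1}{6} + 0 \left(- \frac{1}{14 R}\right) = \frac{1}{6} + 0 = \frac{1}{6}$)
$j{\left(W{\left(7 \right)} \right)} \left(974 + 437\right) = \frac{974 + 437}{6} = \frac{1}{6} \cdot 1411 = \frac{1411}{6}$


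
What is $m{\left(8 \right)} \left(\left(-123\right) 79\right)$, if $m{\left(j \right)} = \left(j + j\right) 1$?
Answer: $-155472$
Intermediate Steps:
$m{\left(j \right)} = 2 j$ ($m{\left(j \right)} = 2 j 1 = 2 j$)
$m{\left(8 \right)} \left(\left(-123\right) 79\right) = 2 \cdot 8 \left(\left(-123\right) 79\right) = 16 \left(-9717\right) = -155472$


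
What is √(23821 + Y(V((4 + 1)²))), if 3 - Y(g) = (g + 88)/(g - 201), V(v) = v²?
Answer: √1070670278/212 ≈ 154.34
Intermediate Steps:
Y(g) = 3 - (88 + g)/(-201 + g) (Y(g) = 3 - (g + 88)/(g - 201) = 3 - (88 + g)/(-201 + g))
√(23821 + Y(V((4 + 1)²))) = √(23821 + (-691 + 2*((4 + 1)²)²)/(-201 + ((4 + 1)²)²)) = √(23821 + (-691 + 2*(5²)²)/(-201 + (5²)²)) = √(23821 + (-691 + 2*25²)/(-201 + 25²)) = √(23821 + (-691 + 2*625)/(-201 + 625)) = √(23821 + (-691 + 1250)/424) = √(23821 + (1/424)*559) = √(23821 + 559/424) = √(10100663/424) = √1070670278/212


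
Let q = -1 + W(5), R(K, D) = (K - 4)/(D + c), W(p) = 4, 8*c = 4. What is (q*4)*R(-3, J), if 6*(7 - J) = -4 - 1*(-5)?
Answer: -126/11 ≈ -11.455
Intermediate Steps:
c = 1/2 (c = (1/8)*4 = 1/2 ≈ 0.50000)
J = 41/6 (J = 7 - (-4 - 1*(-5))/6 = 7 - (-4 + 5)/6 = 7 - 1/6*1 = 7 - 1/6 = 41/6 ≈ 6.8333)
R(K, D) = (-4 + K)/(1/2 + D) (R(K, D) = (K - 4)/(D + 1/2) = (-4 + K)/(1/2 + D))
q = 3 (q = -1 + 4 = 3)
(q*4)*R(-3, J) = (3*4)*(2*(-4 - 3)/(1 + 2*(41/6))) = 12*(2*(-7)/(1 + 41/3)) = 12*(2*(-7)/(44/3)) = 12*(2*(3/44)*(-7)) = 12*(-21/22) = -126/11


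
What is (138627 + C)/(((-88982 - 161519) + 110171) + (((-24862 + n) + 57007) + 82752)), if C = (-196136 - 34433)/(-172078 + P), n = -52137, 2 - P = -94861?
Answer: -5352157187/2994783775 ≈ -1.7872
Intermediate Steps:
P = 94863 (P = 2 - 1*(-94861) = 2 + 94861 = 94863)
C = 230569/77215 (C = (-196136 - 34433)/(-172078 + 94863) = -230569/(-77215) = -230569*(-1/77215) = 230569/77215 ≈ 2.9861)
(138627 + C)/(((-88982 - 161519) + 110171) + (((-24862 + n) + 57007) + 82752)) = (138627 + 230569/77215)/(((-88982 - 161519) + 110171) + (((-24862 - 52137) + 57007) + 82752)) = 10704314374/(77215*((-250501 + 110171) + ((-76999 + 57007) + 82752))) = 10704314374/(77215*(-140330 + (-19992 + 82752))) = 10704314374/(77215*(-140330 + 62760)) = (10704314374/77215)/(-77570) = (10704314374/77215)*(-1/77570) = -5352157187/2994783775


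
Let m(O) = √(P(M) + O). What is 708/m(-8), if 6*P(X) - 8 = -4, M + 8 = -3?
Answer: -354*I*√66/11 ≈ -261.45*I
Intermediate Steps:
M = -11 (M = -8 - 3 = -11)
P(X) = ⅔ (P(X) = 4/3 + (⅙)*(-4) = 4/3 - ⅔ = ⅔)
m(O) = √(⅔ + O)
708/m(-8) = 708/((√(6 + 9*(-8))/3)) = 708/((√(6 - 72)/3)) = 708/((√(-66)/3)) = 708/(((I*√66)/3)) = 708/((I*√66/3)) = 708*(-I*√66/22) = -354*I*√66/11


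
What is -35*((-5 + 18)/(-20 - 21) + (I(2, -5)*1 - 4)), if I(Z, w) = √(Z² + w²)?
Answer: 6195/41 - 35*√29 ≈ -37.383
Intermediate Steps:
-35*((-5 + 18)/(-20 - 21) + (I(2, -5)*1 - 4)) = -35*((-5 + 18)/(-20 - 21) + (√(2² + (-5)²)*1 - 4)) = -35*(13/(-41) + (√(4 + 25)*1 - 4)) = -35*(13*(-1/41) + (√29*1 - 4)) = -35*(-13/41 + (√29 - 4)) = -35*(-13/41 + (-4 + √29)) = -35*(-177/41 + √29) = 6195/41 - 35*√29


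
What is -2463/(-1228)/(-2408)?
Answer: -2463/2957024 ≈ -0.00083293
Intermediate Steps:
-2463/(-1228)/(-2408) = -2463*(-1/1228)*(-1/2408) = (2463/1228)*(-1/2408) = -2463/2957024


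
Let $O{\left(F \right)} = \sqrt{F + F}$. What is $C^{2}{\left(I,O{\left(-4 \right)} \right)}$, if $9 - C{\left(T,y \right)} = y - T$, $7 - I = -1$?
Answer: $281 - 68 i \sqrt{2} \approx 281.0 - 96.167 i$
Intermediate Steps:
$I = 8$ ($I = 7 - -1 = 7 + 1 = 8$)
$O{\left(F \right)} = \sqrt{2} \sqrt{F}$ ($O{\left(F \right)} = \sqrt{2 F} = \sqrt{2} \sqrt{F}$)
$C{\left(T,y \right)} = 9 + T - y$ ($C{\left(T,y \right)} = 9 - \left(y - T\right) = 9 + \left(T - y\right) = 9 + T - y$)
$C^{2}{\left(I,O{\left(-4 \right)} \right)} = \left(9 + 8 - \sqrt{2} \sqrt{-4}\right)^{2} = \left(9 + 8 - \sqrt{2} \cdot 2 i\right)^{2} = \left(9 + 8 - 2 i \sqrt{2}\right)^{2} = \left(17 - 2 i \sqrt{2}\right)^{2}$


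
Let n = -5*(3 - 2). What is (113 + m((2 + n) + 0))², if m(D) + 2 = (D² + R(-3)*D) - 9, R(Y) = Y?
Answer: 14400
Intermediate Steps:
n = -5 (n = -5*1 = -5)
m(D) = -11 + D² - 3*D (m(D) = -2 + ((D² - 3*D) - 9) = -2 + (-9 + D² - 3*D) = -11 + D² - 3*D)
(113 + m((2 + n) + 0))² = (113 + (-11 + ((2 - 5) + 0)² - 3*((2 - 5) + 0)))² = (113 + (-11 + (-3 + 0)² - 3*(-3 + 0)))² = (113 + (-11 + (-3)² - 3*(-3)))² = (113 + (-11 + 9 + 9))² = (113 + 7)² = 120² = 14400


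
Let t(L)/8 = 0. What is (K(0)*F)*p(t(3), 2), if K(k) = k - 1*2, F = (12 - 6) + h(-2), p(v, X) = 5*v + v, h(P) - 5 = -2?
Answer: 0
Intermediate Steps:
h(P) = 3 (h(P) = 5 - 2 = 3)
t(L) = 0 (t(L) = 8*0 = 0)
p(v, X) = 6*v
F = 9 (F = (12 - 6) + 3 = 6 + 3 = 9)
K(k) = -2 + k (K(k) = k - 2 = -2 + k)
(K(0)*F)*p(t(3), 2) = ((-2 + 0)*9)*(6*0) = -2*9*0 = -18*0 = 0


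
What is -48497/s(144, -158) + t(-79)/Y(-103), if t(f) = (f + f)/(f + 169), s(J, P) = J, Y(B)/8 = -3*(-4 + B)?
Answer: -77837843/231120 ≈ -336.79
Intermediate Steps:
Y(B) = 96 - 24*B (Y(B) = 8*(-3*(-4 + B)) = 8*(12 - 3*B) = 96 - 24*B)
t(f) = 2*f/(169 + f) (t(f) = (2*f)/(169 + f) = 2*f/(169 + f))
-48497/s(144, -158) + t(-79)/Y(-103) = -48497/144 + (2*(-79)/(169 - 79))/(96 - 24*(-103)) = -48497*1/144 + (2*(-79)/90)/(96 + 2472) = -48497/144 + (2*(-79)*(1/90))/2568 = -48497/144 - 79/45*1/2568 = -48497/144 - 79/115560 = -77837843/231120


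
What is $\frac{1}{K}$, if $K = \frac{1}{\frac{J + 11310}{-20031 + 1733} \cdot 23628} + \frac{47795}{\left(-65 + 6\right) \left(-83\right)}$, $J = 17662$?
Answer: $\frac{1676121693576}{16358998763707} \approx 0.10246$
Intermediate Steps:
$K = \frac{16358998763707}{1676121693576}$ ($K = \frac{1}{\frac{17662 + 11310}{-20031 + 1733} \cdot 23628} + \frac{47795}{\left(-65 + 6\right) \left(-83\right)} = \frac{1}{28972 \frac{1}{-18298}} \cdot \frac{1}{23628} + \frac{47795}{\left(-59\right) \left(-83\right)} = \frac{1}{28972 \left(- \frac{1}{18298}\right)} \frac{1}{23628} + \frac{47795}{4897} = \frac{1}{- \frac{14486}{9149}} \cdot \frac{1}{23628} + 47795 \cdot \frac{1}{4897} = \left(- \frac{9149}{14486}\right) \frac{1}{23628} + \frac{47795}{4897} = - \frac{9149}{342275208} + \frac{47795}{4897} = \frac{16358998763707}{1676121693576} \approx 9.76$)
$\frac{1}{K} = \frac{1}{\frac{16358998763707}{1676121693576}} = \frac{1676121693576}{16358998763707}$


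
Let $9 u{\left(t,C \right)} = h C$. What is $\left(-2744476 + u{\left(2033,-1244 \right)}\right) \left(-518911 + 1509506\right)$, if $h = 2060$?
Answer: $- \frac{27006516199780}{9} \approx -3.0007 \cdot 10^{12}$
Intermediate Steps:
$u{\left(t,C \right)} = \frac{2060 C}{9}$
$\left(-2744476 + u{\left(2033,-1244 \right)}\right) \left(-518911 + 1509506\right) = \left(-2744476 + \frac{2060}{9} \left(-1244\right)\right) \left(-518911 + 1509506\right) = \left(-2744476 - \frac{2562640}{9}\right) 990595 = \left(- \frac{27262924}{9}\right) 990595 = - \frac{27006516199780}{9}$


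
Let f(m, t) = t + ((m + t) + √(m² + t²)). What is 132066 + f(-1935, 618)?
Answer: 131367 + 3*√458461 ≈ 1.3340e+5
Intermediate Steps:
f(m, t) = m + √(m² + t²) + 2*t (f(m, t) = t + (m + t + √(m² + t²)) = m + √(m² + t²) + 2*t)
132066 + f(-1935, 618) = 132066 + (-1935 + √((-1935)² + 618²) + 2*618) = 132066 + (-1935 + √(3744225 + 381924) + 1236) = 132066 + (-1935 + √4126149 + 1236) = 132066 + (-1935 + 3*√458461 + 1236) = 132066 + (-699 + 3*√458461) = 131367 + 3*√458461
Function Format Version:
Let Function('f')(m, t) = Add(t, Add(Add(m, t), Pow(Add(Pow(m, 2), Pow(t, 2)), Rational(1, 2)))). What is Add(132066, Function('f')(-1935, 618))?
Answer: Add(131367, Mul(3, Pow(458461, Rational(1, 2)))) ≈ 1.3340e+5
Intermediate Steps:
Function('f')(m, t) = Add(m, Pow(Add(Pow(m, 2), Pow(t, 2)), Rational(1, 2)), Mul(2, t)) (Function('f')(m, t) = Add(t, Add(m, t, Pow(Add(Pow(m, 2), Pow(t, 2)), Rational(1, 2)))) = Add(m, Pow(Add(Pow(m, 2), Pow(t, 2)), Rational(1, 2)), Mul(2, t)))
Add(132066, Function('f')(-1935, 618)) = Add(132066, Add(-1935, Pow(Add(Pow(-1935, 2), Pow(618, 2)), Rational(1, 2)), Mul(2, 618))) = Add(132066, Add(-1935, Pow(Add(3744225, 381924), Rational(1, 2)), 1236)) = Add(132066, Add(-1935, Pow(4126149, Rational(1, 2)), 1236)) = Add(132066, Add(-1935, Mul(3, Pow(458461, Rational(1, 2))), 1236)) = Add(132066, Add(-699, Mul(3, Pow(458461, Rational(1, 2))))) = Add(131367, Mul(3, Pow(458461, Rational(1, 2))))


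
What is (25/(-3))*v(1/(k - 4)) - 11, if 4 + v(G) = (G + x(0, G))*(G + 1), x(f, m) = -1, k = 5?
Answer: 67/3 ≈ 22.333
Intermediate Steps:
v(G) = -4 + (1 + G)*(-1 + G) (v(G) = -4 + (G - 1)*(G + 1) = -4 + (-1 + G)*(1 + G) = -4 + (1 + G)*(-1 + G))
(25/(-3))*v(1/(k - 4)) - 11 = (25/(-3))*(-5 + (1/(5 - 4))²) - 11 = (25*(-⅓))*(-5 + (1/1)²) - 11 = -25*(-5 + 1²)/3 - 11 = -25*(-5 + 1)/3 - 11 = -25/3*(-4) - 11 = 100/3 - 11 = 67/3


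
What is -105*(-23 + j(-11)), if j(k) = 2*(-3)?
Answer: 3045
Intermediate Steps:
j(k) = -6
-105*(-23 + j(-11)) = -105*(-23 - 6) = -105*(-29) = 3045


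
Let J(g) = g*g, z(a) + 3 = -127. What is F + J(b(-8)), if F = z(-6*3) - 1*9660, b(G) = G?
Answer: -9726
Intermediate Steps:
z(a) = -130 (z(a) = -3 - 127 = -130)
J(g) = g²
F = -9790 (F = -130 - 1*9660 = -130 - 9660 = -9790)
F + J(b(-8)) = -9790 + (-8)² = -9790 + 64 = -9726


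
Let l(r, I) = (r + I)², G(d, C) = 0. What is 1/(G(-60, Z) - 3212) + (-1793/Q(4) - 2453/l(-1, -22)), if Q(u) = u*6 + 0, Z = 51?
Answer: -808920481/10194888 ≈ -79.346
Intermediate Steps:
Q(u) = 6*u (Q(u) = 6*u + 0 = 6*u)
l(r, I) = (I + r)²
1/(G(-60, Z) - 3212) + (-1793/Q(4) - 2453/l(-1, -22)) = 1/(0 - 3212) + (-1793/(6*4) - 2453/(-22 - 1)²) = 1/(-3212) + (-1793/24 - 2453/((-23)²)) = -1/3212 + (-1793*1/24 - 2453/529) = -1/3212 + (-1793/24 - 2453*1/529) = -1/3212 + (-1793/24 - 2453/529) = -1/3212 - 1007369/12696 = -808920481/10194888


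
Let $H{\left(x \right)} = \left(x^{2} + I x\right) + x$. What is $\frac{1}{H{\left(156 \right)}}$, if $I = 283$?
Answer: $\frac{1}{68640} \approx 1.4569 \cdot 10^{-5}$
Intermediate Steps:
$H{\left(x \right)} = x^{2} + 284 x$ ($H{\left(x \right)} = \left(x^{2} + 283 x\right) + x = x^{2} + 284 x$)
$\frac{1}{H{\left(156 \right)}} = \frac{1}{156 \left(284 + 156\right)} = \frac{1}{156 \cdot 440} = \frac{1}{68640}$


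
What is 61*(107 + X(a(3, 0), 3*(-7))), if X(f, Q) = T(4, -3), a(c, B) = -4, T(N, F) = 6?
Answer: 6893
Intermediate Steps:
X(f, Q) = 6
61*(107 + X(a(3, 0), 3*(-7))) = 61*(107 + 6) = 61*113 = 6893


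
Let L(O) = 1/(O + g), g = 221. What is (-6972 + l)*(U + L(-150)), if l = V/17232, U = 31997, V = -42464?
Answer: -17064531018424/76467 ≈ -2.2316e+8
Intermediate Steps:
L(O) = 1/(221 + O) (L(O) = 1/(O + 221) = 1/(221 + O))
l = -2654/1077 (l = -42464/17232 = -42464*1/17232 = -2654/1077 ≈ -2.4643)
(-6972 + l)*(U + L(-150)) = (-6972 - 2654/1077)*(31997 + 1/(221 - 150)) = -7511498*(31997 + 1/71)/1077 = -7511498/1077*2271788/71 = -17064531018424/76467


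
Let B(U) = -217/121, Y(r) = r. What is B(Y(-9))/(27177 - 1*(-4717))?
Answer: -217/3859174 ≈ -5.6230e-5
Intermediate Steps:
B(U) = -217/121 (B(U) = -217*1/121 = -217/121)
B(Y(-9))/(27177 - 1*(-4717)) = -217/(121*(27177 - 1*(-4717))) = -217/(121*(27177 + 4717)) = -217/121/31894 = -217/121*1/31894 = -217/3859174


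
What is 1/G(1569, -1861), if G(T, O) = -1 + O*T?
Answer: -1/2919910 ≈ -3.4248e-7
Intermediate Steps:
1/G(1569, -1861) = 1/(-1 - 1861*1569) = 1/(-1 - 2919909) = 1/(-2919910) = -1/2919910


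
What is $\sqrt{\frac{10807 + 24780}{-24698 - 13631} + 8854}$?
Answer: $\frac{\sqrt{13006155767691}}{38329} \approx 94.091$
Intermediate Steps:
$\sqrt{\frac{10807 + 24780}{-24698 - 13631} + 8854} = \sqrt{\frac{35587}{-38329} + 8854} = \sqrt{35587 \left(- \frac{1}{38329}\right) + 8854} = \sqrt{- \frac{35587}{38329} + 8854} = \sqrt{\frac{339329379}{38329}} = \frac{\sqrt{13006155767691}}{38329}$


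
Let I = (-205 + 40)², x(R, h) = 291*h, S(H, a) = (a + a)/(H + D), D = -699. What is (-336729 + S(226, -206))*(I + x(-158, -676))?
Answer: 26995239195855/473 ≈ 5.7072e+10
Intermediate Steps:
S(H, a) = 2*a/(-699 + H) (S(H, a) = (a + a)/(H - 699) = (2*a)/(-699 + H) = 2*a/(-699 + H))
I = 27225 (I = (-165)² = 27225)
(-336729 + S(226, -206))*(I + x(-158, -676)) = (-336729 + 2*(-206)/(-699 + 226))*(27225 + 291*(-676)) = (-336729 + 2*(-206)/(-473))*(27225 - 196716) = (-336729 + 2*(-206)*(-1/473))*(-169491) = (-336729 + 412/473)*(-169491) = -159272405/473*(-169491) = 26995239195855/473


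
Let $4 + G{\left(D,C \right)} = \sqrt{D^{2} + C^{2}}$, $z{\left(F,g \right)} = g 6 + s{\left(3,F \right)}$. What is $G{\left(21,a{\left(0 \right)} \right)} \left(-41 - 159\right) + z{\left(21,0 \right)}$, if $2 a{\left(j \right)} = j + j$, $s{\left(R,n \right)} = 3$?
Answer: $-3397$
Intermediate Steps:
$a{\left(j \right)} = j$ ($a{\left(j \right)} = \frac{j + j}{2} = \frac{2 j}{2} = j$)
$z{\left(F,g \right)} = 3 + 6 g$ ($z{\left(F,g \right)} = g 6 + 3 = 6 g + 3 = 3 + 6 g$)
$G{\left(D,C \right)} = -4 + \sqrt{C^{2} + D^{2}}$ ($G{\left(D,C \right)} = -4 + \sqrt{D^{2} + C^{2}} = -4 + \sqrt{C^{2} + D^{2}}$)
$G{\left(21,a{\left(0 \right)} \right)} \left(-41 - 159\right) + z{\left(21,0 \right)} = \left(-4 + \sqrt{0^{2} + 21^{2}}\right) \left(-41 - 159\right) + \left(3 + 6 \cdot 0\right) = \left(-4 + \sqrt{0 + 441}\right) \left(-200\right) + \left(3 + 0\right) = \left(-4 + \sqrt{441}\right) \left(-200\right) + 3 = \left(-4 + 21\right) \left(-200\right) + 3 = 17 \left(-200\right) + 3 = -3400 + 3 = -3397$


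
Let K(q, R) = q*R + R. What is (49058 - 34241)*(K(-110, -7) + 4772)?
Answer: 82012095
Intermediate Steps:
K(q, R) = R + R*q (K(q, R) = R*q + R = R + R*q)
(49058 - 34241)*(K(-110, -7) + 4772) = (49058 - 34241)*(-7*(1 - 110) + 4772) = 14817*(-7*(-109) + 4772) = 14817*(763 + 4772) = 14817*5535 = 82012095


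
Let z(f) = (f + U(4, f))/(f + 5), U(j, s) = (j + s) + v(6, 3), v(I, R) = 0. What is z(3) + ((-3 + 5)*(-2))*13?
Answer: -203/4 ≈ -50.750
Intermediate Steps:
U(j, s) = j + s (U(j, s) = (j + s) + 0 = j + s)
z(f) = (4 + 2*f)/(5 + f) (z(f) = (f + (4 + f))/(f + 5) = (4 + 2*f)/(5 + f))
z(3) + ((-3 + 5)*(-2))*13 = 2*(2 + 3)/(5 + 3) + ((-3 + 5)*(-2))*13 = 2*5/8 + (2*(-2))*13 = 2*(⅛)*5 - 4*13 = 5/4 - 52 = -203/4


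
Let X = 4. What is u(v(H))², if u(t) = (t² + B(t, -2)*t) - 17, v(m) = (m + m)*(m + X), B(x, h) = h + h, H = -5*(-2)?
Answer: 5969571169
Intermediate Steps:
H = 10
B(x, h) = 2*h
v(m) = 2*m*(4 + m) (v(m) = (m + m)*(m + 4) = (2*m)*(4 + m) = 2*m*(4 + m))
u(t) = -17 + t² - 4*t (u(t) = (t² + (2*(-2))*t) - 17 = (t² - 4*t) - 17 = -17 + t² - 4*t)
u(v(H))² = (-17 + (2*10*(4 + 10))² - 8*10*(4 + 10))² = (-17 + (2*10*14)² - 8*10*14)² = (-17 + 280² - 4*280)² = (-17 + 78400 - 1120)² = 77263² = 5969571169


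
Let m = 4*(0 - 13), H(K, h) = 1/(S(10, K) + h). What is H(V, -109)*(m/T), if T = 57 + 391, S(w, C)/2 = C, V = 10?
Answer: 13/9968 ≈ 0.0013042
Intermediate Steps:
S(w, C) = 2*C
T = 448
H(K, h) = 1/(h + 2*K) (H(K, h) = 1/(2*K + h) = 1/(h + 2*K))
m = -52 (m = 4*(-13) = -52)
H(V, -109)*(m/T) = (-52/448)/(-109 + 2*10) = (-52*1/448)/(-109 + 20) = -13/112/(-89) = -1/89*(-13/112) = 13/9968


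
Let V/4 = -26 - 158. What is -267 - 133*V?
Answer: 97621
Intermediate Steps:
V = -736 (V = 4*(-26 - 158) = 4*(-184) = -736)
-267 - 133*V = -267 - 133*(-736) = -267 + 97888 = 97621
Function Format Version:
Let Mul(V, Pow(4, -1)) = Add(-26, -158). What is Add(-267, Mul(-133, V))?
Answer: 97621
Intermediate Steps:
V = -736 (V = Mul(4, Add(-26, -158)) = Mul(4, -184) = -736)
Add(-267, Mul(-133, V)) = Add(-267, Mul(-133, -736)) = Add(-267, 97888) = 97621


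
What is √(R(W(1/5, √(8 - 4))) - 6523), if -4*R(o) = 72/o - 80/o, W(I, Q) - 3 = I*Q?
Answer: I*√1884977/17 ≈ 80.761*I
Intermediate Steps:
W(I, Q) = 3 + I*Q
R(o) = 2/o (R(o) = -(72/o - 80/o)/4 = -(-2)/o = 2/o)
√(R(W(1/5, √(8 - 4))) - 6523) = √(2/(3 + √(8 - 4)/5) - 6523) = √(2/(3 + √4/5) - 6523) = √(2/(3 + (⅕)*2) - 6523) = √(2/(3 + ⅖) - 6523) = √(2/(17/5) - 6523) = √(2*(5/17) - 6523) = √(10/17 - 6523) = √(-110881/17) = I*√1884977/17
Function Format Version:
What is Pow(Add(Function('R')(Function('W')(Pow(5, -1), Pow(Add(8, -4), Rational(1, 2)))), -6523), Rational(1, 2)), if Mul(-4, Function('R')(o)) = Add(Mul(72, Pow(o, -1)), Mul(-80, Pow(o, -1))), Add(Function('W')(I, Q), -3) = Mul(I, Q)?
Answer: Mul(Rational(1, 17), I, Pow(1884977, Rational(1, 2))) ≈ Mul(80.761, I)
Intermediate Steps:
Function('W')(I, Q) = Add(3, Mul(I, Q))
Function('R')(o) = Mul(2, Pow(o, -1)) (Function('R')(o) = Mul(Rational(-1, 4), Add(Mul(72, Pow(o, -1)), Mul(-80, Pow(o, -1)))) = Mul(Rational(-1, 4), Mul(-8, Pow(o, -1))) = Mul(2, Pow(o, -1)))
Pow(Add(Function('R')(Function('W')(Pow(5, -1), Pow(Add(8, -4), Rational(1, 2)))), -6523), Rational(1, 2)) = Pow(Add(Mul(2, Pow(Add(3, Mul(Pow(5, -1), Pow(Add(8, -4), Rational(1, 2)))), -1)), -6523), Rational(1, 2)) = Pow(Add(Mul(2, Pow(Add(3, Mul(Rational(1, 5), Pow(4, Rational(1, 2)))), -1)), -6523), Rational(1, 2)) = Pow(Add(Mul(2, Pow(Add(3, Mul(Rational(1, 5), 2)), -1)), -6523), Rational(1, 2)) = Pow(Add(Mul(2, Pow(Add(3, Rational(2, 5)), -1)), -6523), Rational(1, 2)) = Pow(Add(Mul(2, Pow(Rational(17, 5), -1)), -6523), Rational(1, 2)) = Pow(Add(Mul(2, Rational(5, 17)), -6523), Rational(1, 2)) = Pow(Add(Rational(10, 17), -6523), Rational(1, 2)) = Pow(Rational(-110881, 17), Rational(1, 2)) = Mul(Rational(1, 17), I, Pow(1884977, Rational(1, 2)))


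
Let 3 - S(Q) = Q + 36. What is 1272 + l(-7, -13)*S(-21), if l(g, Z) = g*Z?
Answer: 180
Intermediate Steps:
l(g, Z) = Z*g
S(Q) = -33 - Q (S(Q) = 3 - (Q + 36) = 3 - (36 + Q) = 3 + (-36 - Q) = -33 - Q)
1272 + l(-7, -13)*S(-21) = 1272 + (-13*(-7))*(-33 - 1*(-21)) = 1272 + 91*(-33 + 21) = 1272 + 91*(-12) = 1272 - 1092 = 180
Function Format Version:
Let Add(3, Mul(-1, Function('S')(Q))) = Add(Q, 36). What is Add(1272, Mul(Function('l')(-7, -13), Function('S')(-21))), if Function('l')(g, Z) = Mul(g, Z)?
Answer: 180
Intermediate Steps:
Function('l')(g, Z) = Mul(Z, g)
Function('S')(Q) = Add(-33, Mul(-1, Q)) (Function('S')(Q) = Add(3, Mul(-1, Add(Q, 36))) = Add(3, Mul(-1, Add(36, Q))) = Add(3, Add(-36, Mul(-1, Q))) = Add(-33, Mul(-1, Q)))
Add(1272, Mul(Function('l')(-7, -13), Function('S')(-21))) = Add(1272, Mul(Mul(-13, -7), Add(-33, Mul(-1, -21)))) = Add(1272, Mul(91, Add(-33, 21))) = Add(1272, Mul(91, -12)) = Add(1272, -1092) = 180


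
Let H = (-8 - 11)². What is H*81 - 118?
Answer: 29123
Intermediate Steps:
H = 361 (H = (-19)² = 361)
H*81 - 118 = 361*81 - 118 = 29241 - 118 = 29123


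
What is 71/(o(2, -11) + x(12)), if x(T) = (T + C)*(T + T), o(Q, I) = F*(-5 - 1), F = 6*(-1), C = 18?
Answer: 71/756 ≈ 0.093915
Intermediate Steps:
F = -6
o(Q, I) = 36 (o(Q, I) = -6*(-5 - 1) = -6*(-6) = 36)
x(T) = 2*T*(18 + T) (x(T) = (T + 18)*(T + T) = (18 + T)*(2*T) = 2*T*(18 + T))
71/(o(2, -11) + x(12)) = 71/(36 + 2*12*(18 + 12)) = 71/(36 + 2*12*30) = 71/(36 + 720) = 71/756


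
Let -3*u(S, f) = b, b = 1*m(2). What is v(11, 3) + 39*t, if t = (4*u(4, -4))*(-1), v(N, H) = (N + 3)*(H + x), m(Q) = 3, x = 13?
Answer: 380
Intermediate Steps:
b = 3 (b = 1*3 = 3)
u(S, f) = -1 (u(S, f) = -⅓*3 = -1)
v(N, H) = (3 + N)*(13 + H) (v(N, H) = (N + 3)*(H + 13) = (3 + N)*(13 + H))
t = 4 (t = (4*(-1))*(-1) = -4*(-1) = 4)
v(11, 3) + 39*t = (39 + 3*3 + 13*11 + 3*11) + 39*4 = (39 + 9 + 143 + 33) + 156 = 224 + 156 = 380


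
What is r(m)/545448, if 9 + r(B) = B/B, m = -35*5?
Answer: -1/68181 ≈ -1.4667e-5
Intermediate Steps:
m = -175
r(B) = -8 (r(B) = -9 + B/B = -9 + 1 = -8)
r(m)/545448 = -8/545448 = -8*1/545448 = -1/68181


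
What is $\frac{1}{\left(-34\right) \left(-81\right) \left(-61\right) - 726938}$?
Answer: $- \frac{1}{894932} \approx -1.1174 \cdot 10^{-6}$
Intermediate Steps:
$\frac{1}{\left(-34\right) \left(-81\right) \left(-61\right) - 726938} = \frac{1}{2754 \left(-61\right) - 726938} = \frac{1}{-167994 - 726938} = \frac{1}{-894932} = - \frac{1}{894932}$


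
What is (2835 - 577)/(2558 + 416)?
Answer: 1129/1487 ≈ 0.75925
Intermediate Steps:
(2835 - 577)/(2558 + 416) = 2258/2974 = 2258*(1/2974) = 1129/1487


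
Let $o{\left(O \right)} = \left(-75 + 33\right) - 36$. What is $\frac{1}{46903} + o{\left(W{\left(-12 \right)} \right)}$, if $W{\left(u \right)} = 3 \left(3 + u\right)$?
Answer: $- \frac{3658433}{46903} \approx -78.0$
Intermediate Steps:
$W{\left(u \right)} = 9 + 3 u$
$o{\left(O \right)} = -78$ ($o{\left(O \right)} = -42 - 36 = -78$)
$\frac{1}{46903} + o{\left(W{\left(-12 \right)} \right)} = \frac{1}{46903} - 78 = - \frac{3658433}{46903}$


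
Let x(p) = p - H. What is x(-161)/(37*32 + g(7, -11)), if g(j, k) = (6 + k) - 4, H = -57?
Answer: -104/1175 ≈ -0.088511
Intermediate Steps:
g(j, k) = 2 + k
x(p) = 57 + p (x(p) = p - 1*(-57) = p + 57 = 57 + p)
x(-161)/(37*32 + g(7, -11)) = (57 - 161)/(37*32 + (2 - 11)) = -104/(1184 - 9) = -104/1175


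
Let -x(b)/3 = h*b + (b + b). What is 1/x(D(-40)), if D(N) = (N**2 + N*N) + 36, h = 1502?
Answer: -1/14600832 ≈ -6.8489e-8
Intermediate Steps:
D(N) = 36 + 2*N**2 (D(N) = (N**2 + N**2) + 36 = 2*N**2 + 36 = 36 + 2*N**2)
x(b) = -4512*b (x(b) = -3*(1502*b + (b + b)) = -3*(1502*b + 2*b) = -4512*b)
1/x(D(-40)) = 1/(-4512*(36 + 2*(-40)**2)) = 1/(-4512*(36 + 2*1600)) = 1/(-4512*(36 + 3200)) = 1/(-4512*3236) = 1/(-14600832) = -1/14600832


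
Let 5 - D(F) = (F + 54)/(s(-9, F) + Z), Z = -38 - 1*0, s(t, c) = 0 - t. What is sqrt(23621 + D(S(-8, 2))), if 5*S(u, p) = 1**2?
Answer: sqrt(496775945)/145 ≈ 153.71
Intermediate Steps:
s(t, c) = -t
Z = -38 (Z = -38 + 0 = -38)
S(u, p) = 1/5 (S(u, p) = (1/5)*1**2 = (1/5)*1 = 1/5)
D(F) = 199/29 + F/29 (D(F) = 5 - (F + 54)/(-1*(-9) - 38) = 5 - (54 + F)/(9 - 38) = 5 - (54 + F)/(-29) = 5 - (54 + F)*(-1)/29 = 5 - (-54/29 - F/29) = 5 + (54/29 + F/29) = 199/29 + F/29)
sqrt(23621 + D(S(-8, 2))) = sqrt(23621 + (199/29 + (1/29)*(1/5))) = sqrt(23621 + (199/29 + 1/145)) = sqrt(23621 + 996/145) = sqrt(3426041/145) = sqrt(496775945)/145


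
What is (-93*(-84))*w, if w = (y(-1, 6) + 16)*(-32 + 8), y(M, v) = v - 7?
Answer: -2812320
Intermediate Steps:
y(M, v) = -7 + v
w = -360 (w = ((-7 + 6) + 16)*(-32 + 8) = (-1 + 16)*(-24) = 15*(-24) = -360)
(-93*(-84))*w = -93*(-84)*(-360) = 7812*(-360) = -2812320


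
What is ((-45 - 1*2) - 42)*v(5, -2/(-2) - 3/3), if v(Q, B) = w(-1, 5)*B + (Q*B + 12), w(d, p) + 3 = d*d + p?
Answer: -1068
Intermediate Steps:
w(d, p) = -3 + p + d**2 (w(d, p) = -3 + (d*d + p) = -3 + (d**2 + p) = -3 + (p + d**2) = -3 + p + d**2)
v(Q, B) = 12 + 3*B + B*Q (v(Q, B) = (-3 + 5 + (-1)**2)*B + (Q*B + 12) = (-3 + 5 + 1)*B + (B*Q + 12) = 3*B + (12 + B*Q) = 12 + 3*B + B*Q)
((-45 - 1*2) - 42)*v(5, -2/(-2) - 3/3) = ((-45 - 1*2) - 42)*(12 + 3*(-2/(-2) - 3/3) + (-2/(-2) - 3/3)*5) = ((-45 - 2) - 42)*(12 + 3*(-2*(-1/2) - 3*1/3) + (-2*(-1/2) - 3*1/3)*5) = (-47 - 42)*(12 + 3*(1 - 1) + (1 - 1)*5) = -89*(12 + 3*0 + 0*5) = -89*(12 + 0 + 0) = -89*12 = -1068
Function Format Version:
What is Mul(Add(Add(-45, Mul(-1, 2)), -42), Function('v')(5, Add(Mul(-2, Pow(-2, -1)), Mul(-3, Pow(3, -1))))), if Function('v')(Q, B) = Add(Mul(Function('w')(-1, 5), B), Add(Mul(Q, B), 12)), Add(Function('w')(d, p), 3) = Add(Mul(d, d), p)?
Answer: -1068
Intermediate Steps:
Function('w')(d, p) = Add(-3, p, Pow(d, 2)) (Function('w')(d, p) = Add(-3, Add(Mul(d, d), p)) = Add(-3, Add(Pow(d, 2), p)) = Add(-3, Add(p, Pow(d, 2))) = Add(-3, p, Pow(d, 2)))
Function('v')(Q, B) = Add(12, Mul(3, B), Mul(B, Q)) (Function('v')(Q, B) = Add(Mul(Add(-3, 5, Pow(-1, 2)), B), Add(Mul(Q, B), 12)) = Add(Mul(Add(-3, 5, 1), B), Add(Mul(B, Q), 12)) = Add(Mul(3, B), Add(12, Mul(B, Q))) = Add(12, Mul(3, B), Mul(B, Q)))
Mul(Add(Add(-45, Mul(-1, 2)), -42), Function('v')(5, Add(Mul(-2, Pow(-2, -1)), Mul(-3, Pow(3, -1))))) = Mul(Add(Add(-45, Mul(-1, 2)), -42), Add(12, Mul(3, Add(Mul(-2, Pow(-2, -1)), Mul(-3, Pow(3, -1)))), Mul(Add(Mul(-2, Pow(-2, -1)), Mul(-3, Pow(3, -1))), 5))) = Mul(Add(Add(-45, -2), -42), Add(12, Mul(3, Add(Mul(-2, Rational(-1, 2)), Mul(-3, Rational(1, 3)))), Mul(Add(Mul(-2, Rational(-1, 2)), Mul(-3, Rational(1, 3))), 5))) = Mul(Add(-47, -42), Add(12, Mul(3, Add(1, -1)), Mul(Add(1, -1), 5))) = Mul(-89, Add(12, Mul(3, 0), Mul(0, 5))) = Mul(-89, Add(12, 0, 0)) = Mul(-89, 12) = -1068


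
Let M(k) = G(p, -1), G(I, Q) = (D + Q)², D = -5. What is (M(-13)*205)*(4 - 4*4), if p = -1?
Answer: -88560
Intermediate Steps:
G(I, Q) = (-5 + Q)²
M(k) = 36 (M(k) = (-5 - 1)² = (-6)² = 36)
(M(-13)*205)*(4 - 4*4) = (36*205)*(4 - 4*4) = 7380*(4 - 16) = 7380*(-12) = -88560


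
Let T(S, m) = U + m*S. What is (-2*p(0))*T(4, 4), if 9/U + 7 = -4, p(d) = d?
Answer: 0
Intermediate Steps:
U = -9/11 (U = 9/(-7 - 4) = 9/(-11) = 9*(-1/11) = -9/11 ≈ -0.81818)
T(S, m) = -9/11 + S*m (T(S, m) = -9/11 + m*S = -9/11 + S*m)
(-2*p(0))*T(4, 4) = (-2*0)*(-9/11 + 4*4) = 0*(-9/11 + 16) = 0*(167/11) = 0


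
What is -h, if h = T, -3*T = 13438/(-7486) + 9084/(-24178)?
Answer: -98226697/135747381 ≈ -0.72360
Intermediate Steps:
T = 98226697/135747381 (T = -(13438/(-7486) + 9084/(-24178))/3 = -(13438*(-1/7486) + 9084*(-1/24178))/3 = -(-6719/3743 - 4542/12089)/3 = -⅓*(-98226697/45249127) = 98226697/135747381 ≈ 0.72360)
h = 98226697/135747381 ≈ 0.72360
-h = -1*98226697/135747381 = -98226697/135747381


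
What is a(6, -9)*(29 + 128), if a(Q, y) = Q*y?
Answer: -8478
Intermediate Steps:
a(6, -9)*(29 + 128) = (6*(-9))*(29 + 128) = -54*157 = -8478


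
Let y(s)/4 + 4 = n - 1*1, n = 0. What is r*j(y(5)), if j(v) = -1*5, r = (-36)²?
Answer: -6480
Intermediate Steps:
r = 1296
y(s) = -20 (y(s) = -16 + 4*(0 - 1*1) = -16 + 4*(0 - 1) = -16 + 4*(-1) = -16 - 4 = -20)
j(v) = -5
r*j(y(5)) = 1296*(-5) = -6480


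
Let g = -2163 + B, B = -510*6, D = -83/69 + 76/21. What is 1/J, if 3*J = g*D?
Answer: -161/677249 ≈ -0.00023773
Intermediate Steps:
D = 389/161 (D = -83*1/69 + 76*(1/21) = -83/69 + 76/21 = 389/161 ≈ 2.4161)
B = -3060 (B = -85*36 = -3060)
g = -5223 (g = -2163 - 3060 = -5223)
J = -677249/161 (J = (-5223*389/161)/3 = (⅓)*(-2031747/161) = -677249/161 ≈ -4206.5)
1/J = 1/(-677249/161) = -161/677249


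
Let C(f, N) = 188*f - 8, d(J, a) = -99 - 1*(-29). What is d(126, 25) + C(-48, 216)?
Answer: -9102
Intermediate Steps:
d(J, a) = -70 (d(J, a) = -99 + 29 = -70)
C(f, N) = -8 + 188*f
d(126, 25) + C(-48, 216) = -70 + (-8 + 188*(-48)) = -70 + (-8 - 9024) = -70 - 9032 = -9102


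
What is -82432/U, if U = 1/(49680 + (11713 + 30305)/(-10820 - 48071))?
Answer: -733034167296/179 ≈ -4.0952e+9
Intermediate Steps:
U = 1253/62248146 (U = 1/(49680 + 42018/(-58891)) = 1/(49680 + 42018*(-1/58891)) = 1/(49680 - 894/1253) = 1/(62248146/1253) = 1253/62248146 ≈ 2.0129e-5)
-82432/U = -82432/1253/62248146 = -82432*62248146/1253 = -733034167296/179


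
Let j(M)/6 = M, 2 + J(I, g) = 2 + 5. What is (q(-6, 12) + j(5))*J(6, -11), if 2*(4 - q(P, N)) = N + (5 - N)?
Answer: 315/2 ≈ 157.50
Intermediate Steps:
J(I, g) = 5 (J(I, g) = -2 + (2 + 5) = -2 + 7 = 5)
j(M) = 6*M
q(P, N) = 3/2 (q(P, N) = 4 - (N + (5 - N))/2 = 4 - 1/2*5 = 4 - 5/2 = 3/2)
(q(-6, 12) + j(5))*J(6, -11) = (3/2 + 6*5)*5 = (3/2 + 30)*5 = (63/2)*5 = 315/2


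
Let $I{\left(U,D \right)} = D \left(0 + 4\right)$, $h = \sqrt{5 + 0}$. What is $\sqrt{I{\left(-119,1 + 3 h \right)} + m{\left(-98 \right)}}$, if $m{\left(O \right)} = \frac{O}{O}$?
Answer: $\sqrt{5 + 12 \sqrt{5}} \approx 5.6421$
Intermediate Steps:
$h = \sqrt{5} \approx 2.2361$
$m{\left(O \right)} = 1$
$I{\left(U,D \right)} = 4 D$ ($I{\left(U,D \right)} = D 4 = 4 D$)
$\sqrt{I{\left(-119,1 + 3 h \right)} + m{\left(-98 \right)}} = \sqrt{4 \left(1 + 3 \sqrt{5}\right) + 1} = \sqrt{\left(4 + 12 \sqrt{5}\right) + 1} = \sqrt{5 + 12 \sqrt{5}}$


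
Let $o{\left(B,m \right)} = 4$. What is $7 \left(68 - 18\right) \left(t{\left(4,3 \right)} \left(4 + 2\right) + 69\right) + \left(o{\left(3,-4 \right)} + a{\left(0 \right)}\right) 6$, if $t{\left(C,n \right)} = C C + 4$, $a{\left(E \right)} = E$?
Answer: $66174$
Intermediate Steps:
$t{\left(C,n \right)} = 4 + C^{2}$ ($t{\left(C,n \right)} = C^{2} + 4 = 4 + C^{2}$)
$7 \left(68 - 18\right) \left(t{\left(4,3 \right)} \left(4 + 2\right) + 69\right) + \left(o{\left(3,-4 \right)} + a{\left(0 \right)}\right) 6 = 7 \left(68 - 18\right) \left(\left(4 + 4^{2}\right) \left(4 + 2\right) + 69\right) + \left(4 + 0\right) 6 = 7 \cdot 50 \left(\left(4 + 16\right) 6 + 69\right) + 4 \cdot 6 = 7 \cdot 50 \left(20 \cdot 6 + 69\right) + 24 = 7 \cdot 50 \left(120 + 69\right) + 24 = 7 \cdot 50 \cdot 189 + 24 = 7 \cdot 9450 + 24 = 66150 + 24 = 66174$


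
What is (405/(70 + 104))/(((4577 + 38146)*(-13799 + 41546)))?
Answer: 5/2546490174 ≈ 1.9635e-9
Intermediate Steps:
(405/(70 + 104))/(((4577 + 38146)*(-13799 + 41546))) = (405/174)/((42723*27747)) = (405*(1/174))/1185435081 = (135/58)*(1/1185435081) = 5/2546490174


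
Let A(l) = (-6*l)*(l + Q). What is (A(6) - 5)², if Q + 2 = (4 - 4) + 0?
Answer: 22201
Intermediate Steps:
Q = -2 (Q = -2 + ((4 - 4) + 0) = -2 + (0 + 0) = -2 + 0 = -2)
A(l) = -6*l*(-2 + l) (A(l) = (-6*l)*(l - 2) = (-6*l)*(-2 + l) = -6*l*(-2 + l))
(A(6) - 5)² = (6*6*(2 - 1*6) - 5)² = (6*6*(2 - 6) - 5)² = (6*6*(-4) - 5)² = (-144 - 5)² = (-149)² = 22201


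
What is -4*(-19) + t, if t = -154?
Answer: -78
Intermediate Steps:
-4*(-19) + t = -4*(-19) - 154 = 76 - 154 = -78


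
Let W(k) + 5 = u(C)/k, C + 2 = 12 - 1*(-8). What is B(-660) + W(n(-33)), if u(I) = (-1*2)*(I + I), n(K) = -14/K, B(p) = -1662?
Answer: -12857/7 ≈ -1836.7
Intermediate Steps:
C = 18 (C = -2 + (12 - 1*(-8)) = -2 + (12 + 8) = -2 + 20 = 18)
u(I) = -4*I
W(k) = -5 - 72/k (W(k) = -5 + (-4*18)/k = -5 - 72/k)
B(-660) + W(n(-33)) = -1662 + (-5 - 72/((-14/(-33)))) = -1662 + (-5 - 72/((-14*(-1/33)))) = -1662 + (-5 - 72/14/33) = -1662 + (-5 - 72*33/14) = -1662 + (-5 - 1188/7) = -1662 - 1223/7 = -12857/7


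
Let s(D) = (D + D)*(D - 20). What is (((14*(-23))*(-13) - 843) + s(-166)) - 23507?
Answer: 41588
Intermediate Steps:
s(D) = 2*D*(-20 + D) (s(D) = (2*D)*(-20 + D) = 2*D*(-20 + D))
(((14*(-23))*(-13) - 843) + s(-166)) - 23507 = (((14*(-23))*(-13) - 843) + 2*(-166)*(-20 - 166)) - 23507 = ((-322*(-13) - 843) + 2*(-166)*(-186)) - 23507 = ((4186 - 843) + 61752) - 23507 = (3343 + 61752) - 23507 = 65095 - 23507 = 41588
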